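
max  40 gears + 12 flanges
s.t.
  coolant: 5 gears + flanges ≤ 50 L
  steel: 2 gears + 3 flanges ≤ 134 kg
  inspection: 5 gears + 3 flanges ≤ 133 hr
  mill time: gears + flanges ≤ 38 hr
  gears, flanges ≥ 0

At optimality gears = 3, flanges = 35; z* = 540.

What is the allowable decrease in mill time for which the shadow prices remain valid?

28

Binding constraints: coolant, mill time. The basis is B = [[5,1],[1,1]] with det 4.
Per unit decrease in mill time, x* moves by d = (0.25, -1.25).
The basis stays optimal until flanges reaches 0; allowable decrease = 28 hr.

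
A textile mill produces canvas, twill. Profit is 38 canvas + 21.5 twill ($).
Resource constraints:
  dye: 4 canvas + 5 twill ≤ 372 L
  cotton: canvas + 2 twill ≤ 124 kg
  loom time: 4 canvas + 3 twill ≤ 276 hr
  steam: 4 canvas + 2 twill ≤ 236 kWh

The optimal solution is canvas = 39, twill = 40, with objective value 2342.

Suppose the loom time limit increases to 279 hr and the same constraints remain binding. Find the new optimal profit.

Binding: loom time and steam. Non-binding: dye (16 unused), cotton (5 unused).
Since dye, cotton are not tight, their duals are 0.
The binding rows give the dual system: 4·y_loom time + 4·y_steam = 38 and 3·y_loom time + 2·y_steam = 21.5.
Solving: y_loom time = 2.5, y_steam = 7.
Δz = y_loom time·Δb = 2.5 × (3) = 7.5, so new z* = 2342 + 7.5 = 2349.5.

2349.5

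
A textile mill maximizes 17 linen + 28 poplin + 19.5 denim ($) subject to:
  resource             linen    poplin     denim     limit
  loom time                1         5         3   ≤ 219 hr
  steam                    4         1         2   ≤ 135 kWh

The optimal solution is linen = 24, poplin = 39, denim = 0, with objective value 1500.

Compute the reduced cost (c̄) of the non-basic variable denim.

Both loom time and steam are binding at x*.
The binding rows give the dual system: 1·y_loom time + 4·y_steam = 17 and 5·y_loom time + 1·y_steam = 28.
→ y_loom time = 5 and y_steam = 3.
Reduced cost of denim: c₃ − yᵀa₃ = 19.5 − (5·3 + 3·2) = 19.5 − 21 = -1.5.

-1.5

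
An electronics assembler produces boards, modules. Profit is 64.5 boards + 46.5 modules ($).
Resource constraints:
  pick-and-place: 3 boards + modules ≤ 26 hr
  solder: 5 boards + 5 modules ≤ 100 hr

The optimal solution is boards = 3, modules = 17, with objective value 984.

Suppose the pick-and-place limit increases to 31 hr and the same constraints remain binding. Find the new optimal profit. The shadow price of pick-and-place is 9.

Δb = 5, so new z* = 984 + (9)·(5) = 984 + 45 = 1029.

1029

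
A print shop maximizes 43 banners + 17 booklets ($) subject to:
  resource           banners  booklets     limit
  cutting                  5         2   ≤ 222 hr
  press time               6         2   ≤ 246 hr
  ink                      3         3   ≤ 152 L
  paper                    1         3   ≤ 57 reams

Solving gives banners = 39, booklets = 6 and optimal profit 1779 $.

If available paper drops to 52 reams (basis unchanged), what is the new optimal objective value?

Binding: press time and paper. Non-binding: cutting (15 unused), ink (17 unused).
Slack constraints have shadow price 0 (complementary slackness).
The binding rows give the dual system: 6·y_press time + 1·y_paper = 43 and 2·y_press time + 3·y_paper = 17.
→ y_press time = 7 and y_paper = 1.
Δz = y_paper·Δb = 1 × (-5) = -5, so new z* = 1779 − 5 = 1774.

1774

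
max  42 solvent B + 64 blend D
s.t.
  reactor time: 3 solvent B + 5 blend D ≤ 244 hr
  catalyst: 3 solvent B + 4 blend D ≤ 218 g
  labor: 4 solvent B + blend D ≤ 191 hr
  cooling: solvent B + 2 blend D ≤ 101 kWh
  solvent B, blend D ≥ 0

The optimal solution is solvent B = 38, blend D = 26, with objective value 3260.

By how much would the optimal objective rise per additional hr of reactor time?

8

Binding: reactor time and catalyst. Non-binding: labor (13 unused), cooling (11 unused).
Since labor, cooling are not tight, their duals are 0.
The binding rows give the dual system: 3·y_reactor time + 3·y_catalyst = 42 and 5·y_reactor time + 4·y_catalyst = 64.
→ y_reactor time = 8 and y_catalyst = 6.
Shadow price of reactor time = 8.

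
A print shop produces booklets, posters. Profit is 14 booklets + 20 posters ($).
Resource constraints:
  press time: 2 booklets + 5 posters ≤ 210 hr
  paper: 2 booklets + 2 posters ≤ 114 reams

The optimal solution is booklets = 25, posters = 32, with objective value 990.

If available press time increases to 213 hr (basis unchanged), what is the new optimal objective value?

Both press time and paper are binding at x*.
Dual feasibility on the basic columns requires 2·y_press time + 2·y_paper = 14, 5·y_press time + 2·y_paper = 20.
→ y_press time = 2 and y_paper = 5.
Δz = y_press time·Δb = 2 × (3) = 6, so new z* = 990 + 6 = 996.

996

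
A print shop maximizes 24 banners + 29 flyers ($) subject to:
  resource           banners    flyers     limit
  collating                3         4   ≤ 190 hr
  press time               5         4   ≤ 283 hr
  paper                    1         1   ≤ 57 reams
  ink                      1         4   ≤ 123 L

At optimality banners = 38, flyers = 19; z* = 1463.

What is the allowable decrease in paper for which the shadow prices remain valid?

Binding constraints: collating, paper. The basis is B = [[3,4],[1,1]] with det -1.
Per unit decrease in paper, x* moves by d = (-4, 3).
The basis stays optimal until ink becomes binding; allowable decrease = 1.125 reams.

1.125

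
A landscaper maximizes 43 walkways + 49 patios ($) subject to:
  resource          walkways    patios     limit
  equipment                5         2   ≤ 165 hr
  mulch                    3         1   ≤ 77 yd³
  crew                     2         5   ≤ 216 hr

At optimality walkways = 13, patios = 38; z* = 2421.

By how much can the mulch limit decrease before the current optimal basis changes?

33.8

Binding constraints: mulch, crew. The basis is B = [[3,1],[2,5]] with det 13.
Per unit decrease in mulch, x* moves by d = (-0.3846, 0.1538).
The basis stays optimal until walkways reaches 0; allowable decrease = 33.8 yd³.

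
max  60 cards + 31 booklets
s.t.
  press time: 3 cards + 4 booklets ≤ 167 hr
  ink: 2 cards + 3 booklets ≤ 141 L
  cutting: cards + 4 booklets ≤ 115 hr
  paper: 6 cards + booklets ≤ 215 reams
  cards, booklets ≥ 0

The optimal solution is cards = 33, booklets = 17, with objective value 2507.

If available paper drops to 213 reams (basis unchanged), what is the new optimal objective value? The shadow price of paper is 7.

Δb = -2, so new z* = 2507 + (7)·(-2) = 2507 − 14 = 2493.

2493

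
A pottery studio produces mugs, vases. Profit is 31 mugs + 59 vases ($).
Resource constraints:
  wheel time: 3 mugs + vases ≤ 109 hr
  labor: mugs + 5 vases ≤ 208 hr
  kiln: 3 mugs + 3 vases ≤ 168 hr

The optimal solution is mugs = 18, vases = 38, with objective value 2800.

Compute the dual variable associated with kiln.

Binding: labor and kiln. Non-binding: wheel time (17 unused).
Since wheel time is not tight, its dual is 0.
The binding rows give the dual system: 1·y_labor + 3·y_kiln = 31 and 5·y_labor + 3·y_kiln = 59.
→ y_labor = 7 and y_kiln = 8.
Shadow price of kiln = 8.

8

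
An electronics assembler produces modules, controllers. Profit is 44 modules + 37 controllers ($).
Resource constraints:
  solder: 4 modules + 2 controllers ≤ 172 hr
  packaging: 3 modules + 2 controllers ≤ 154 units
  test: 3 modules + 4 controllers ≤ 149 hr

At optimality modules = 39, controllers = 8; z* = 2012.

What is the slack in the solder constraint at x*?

0

solder used = 4·39 + 2·8 = 172; slack = 172 − 172 = 0.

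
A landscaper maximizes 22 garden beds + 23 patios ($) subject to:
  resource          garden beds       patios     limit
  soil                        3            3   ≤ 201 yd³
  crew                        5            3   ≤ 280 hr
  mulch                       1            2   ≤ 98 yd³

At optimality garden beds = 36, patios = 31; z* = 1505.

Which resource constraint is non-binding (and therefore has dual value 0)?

soil: 201/201 (binding)
crew: 273/280 (slack 7)
mulch: 98/98 (binding)
By complementary slackness, a constraint with positive slack has shadow price 0 → crew.

crew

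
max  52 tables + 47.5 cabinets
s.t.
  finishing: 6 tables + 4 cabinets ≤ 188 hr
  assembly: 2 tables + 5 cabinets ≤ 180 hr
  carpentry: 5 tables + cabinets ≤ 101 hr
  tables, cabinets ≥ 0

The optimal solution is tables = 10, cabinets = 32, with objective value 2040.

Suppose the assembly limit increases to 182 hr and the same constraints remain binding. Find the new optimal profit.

2047

Binding: finishing and assembly. Non-binding: carpentry (19 unused).
Slack constraints have shadow price 0 (complementary slackness).
Dual feasibility on the basic columns requires 6·y_finishing + 2·y_assembly = 52, 4·y_finishing + 5·y_assembly = 47.5.
Solving: y_finishing = 7.5, y_assembly = 3.5.
Δz = y_assembly·Δb = 3.5 × (2) = 7, so new z* = 2040 + 7 = 2047.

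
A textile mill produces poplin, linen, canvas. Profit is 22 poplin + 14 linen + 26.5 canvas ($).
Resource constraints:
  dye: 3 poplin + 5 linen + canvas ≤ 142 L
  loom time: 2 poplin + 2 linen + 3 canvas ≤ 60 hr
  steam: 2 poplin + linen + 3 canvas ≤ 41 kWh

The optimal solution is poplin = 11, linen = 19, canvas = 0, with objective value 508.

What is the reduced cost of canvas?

Binding: loom time and steam. Non-binding: dye (14 unused).
Slack constraints have shadow price 0 (complementary slackness).
The binding rows give the dual system: 2·y_loom time + 2·y_steam = 22 and 2·y_loom time + 1·y_steam = 14.
→ y_loom time = 3 and y_steam = 8.
Reduced cost of canvas: c₃ − yᵀa₃ = 26.5 − (3·3 + 8·3) = 26.5 − 33 = -6.5.

-6.5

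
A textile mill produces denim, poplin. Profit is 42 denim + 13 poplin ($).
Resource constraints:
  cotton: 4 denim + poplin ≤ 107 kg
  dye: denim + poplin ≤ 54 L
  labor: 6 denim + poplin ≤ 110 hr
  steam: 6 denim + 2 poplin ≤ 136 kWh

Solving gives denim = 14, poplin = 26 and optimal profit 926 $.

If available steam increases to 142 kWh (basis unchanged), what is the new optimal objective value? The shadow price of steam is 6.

962

Δb = 6, so new z* = 926 + (6)·(6) = 926 + 36 = 962.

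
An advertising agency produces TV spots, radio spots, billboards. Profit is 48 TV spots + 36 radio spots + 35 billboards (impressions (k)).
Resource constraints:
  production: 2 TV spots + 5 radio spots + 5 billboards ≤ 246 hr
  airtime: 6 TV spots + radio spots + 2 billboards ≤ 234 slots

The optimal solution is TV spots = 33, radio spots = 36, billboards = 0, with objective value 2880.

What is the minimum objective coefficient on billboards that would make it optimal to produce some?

42

Both production and airtime are binding at x*.
Dual feasibility on the basic columns requires 2·y_production + 6·y_airtime = 48, 5·y_production + 1·y_airtime = 36.
This yields shadow prices y_production = 6, y_airtime = 6.
billboards enters the basis when its profit ≥ yᵀa₃ = 6·5 + 6·2 = 42.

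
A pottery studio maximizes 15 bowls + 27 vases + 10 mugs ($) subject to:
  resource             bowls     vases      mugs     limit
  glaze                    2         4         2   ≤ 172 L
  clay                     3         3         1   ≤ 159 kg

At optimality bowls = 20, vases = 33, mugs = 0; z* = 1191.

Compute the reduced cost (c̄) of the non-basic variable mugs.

-3

At the optimum: glaze uses 172 of 172 (binding); clay uses 159 of 159 (binding).
Dual feasibility on the basic columns requires 2·y_glaze + 3·y_clay = 15, 4·y_glaze + 3·y_clay = 27.
This yields shadow prices y_glaze = 6, y_clay = 1.
Reduced cost of mugs: c₃ − yᵀa₃ = 10 − (6·2 + 1·1) = 10 − 13 = -3.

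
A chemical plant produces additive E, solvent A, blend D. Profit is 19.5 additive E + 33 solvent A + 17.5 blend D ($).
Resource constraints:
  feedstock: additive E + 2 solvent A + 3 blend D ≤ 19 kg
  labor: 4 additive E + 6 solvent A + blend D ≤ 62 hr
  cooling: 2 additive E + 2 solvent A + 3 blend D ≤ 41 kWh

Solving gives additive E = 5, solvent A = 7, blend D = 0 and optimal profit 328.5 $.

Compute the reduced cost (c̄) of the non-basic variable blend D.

-8

At the optimum: feedstock uses 19 of 19 (binding); labor uses 62 of 62 (binding); cooling uses 24 of 41 (slack = 17).
By complementary slackness, y = 0 for the non-binding constraint.
Dual feasibility on the basic columns requires 1·y_feedstock + 4·y_labor = 19.5, 2·y_feedstock + 6·y_labor = 33.
Solving: y_feedstock = 7.5, y_labor = 3.
Reduced cost of blend D: c₃ − yᵀa₃ = 17.5 − (7.5·3 + 3·1) = 17.5 − 25.5 = -8.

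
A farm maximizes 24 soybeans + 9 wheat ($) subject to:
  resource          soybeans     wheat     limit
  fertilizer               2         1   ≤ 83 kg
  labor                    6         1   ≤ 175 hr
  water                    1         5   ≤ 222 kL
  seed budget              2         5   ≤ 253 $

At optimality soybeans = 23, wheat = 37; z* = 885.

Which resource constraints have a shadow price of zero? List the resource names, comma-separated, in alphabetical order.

seed budget, water

fertilizer: 83/83 (binding)
labor: 175/175 (binding)
water: 208/222 (slack 14)
seed budget: 231/253 (slack 22)
By complementary slackness, a constraint with positive slack has shadow price 0 → seed budget, water.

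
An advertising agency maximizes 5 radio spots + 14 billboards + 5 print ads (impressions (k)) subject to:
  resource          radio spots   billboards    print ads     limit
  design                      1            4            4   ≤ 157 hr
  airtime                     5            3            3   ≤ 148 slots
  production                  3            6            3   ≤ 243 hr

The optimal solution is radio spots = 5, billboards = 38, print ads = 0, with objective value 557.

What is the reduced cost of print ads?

-6

Binding: design and production. Non-binding: airtime (9 unused).
By complementary slackness, y = 0 for the non-binding constraint.
The binding rows give the dual system: 1·y_design + 3·y_production = 5 and 4·y_design + 6·y_production = 14.
→ y_design = 2 and y_production = 1.
Reduced cost of print ads: c₃ − yᵀa₃ = 5 − (2·4 + 1·3) = 5 − 11 = -6.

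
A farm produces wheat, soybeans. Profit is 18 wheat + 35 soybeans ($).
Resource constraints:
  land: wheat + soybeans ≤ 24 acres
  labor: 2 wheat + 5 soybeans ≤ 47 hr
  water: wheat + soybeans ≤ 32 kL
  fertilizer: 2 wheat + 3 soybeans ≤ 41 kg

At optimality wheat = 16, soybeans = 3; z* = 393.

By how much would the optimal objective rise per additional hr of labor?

4

Binding: labor and fertilizer. Non-binding: land (5 unused), water (13 unused).
By complementary slackness, y = 0 for the non-binding constraints.
Dual feasibility on the basic columns requires 2·y_labor + 2·y_fertilizer = 18, 5·y_labor + 3·y_fertilizer = 35.
Solving: y_labor = 4, y_fertilizer = 5.
Shadow price of labor = 4.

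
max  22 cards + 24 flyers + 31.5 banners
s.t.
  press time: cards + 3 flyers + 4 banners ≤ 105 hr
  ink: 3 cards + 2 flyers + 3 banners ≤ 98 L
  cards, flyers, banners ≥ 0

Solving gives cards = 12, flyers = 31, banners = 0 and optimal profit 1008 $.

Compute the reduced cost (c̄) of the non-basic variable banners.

-2.5

At the optimum: press time uses 105 of 105 (binding); ink uses 98 of 98 (binding).
From A_Bᵀ y = c: 1·y_press time + 3·y_ink = 22; 3·y_press time + 2·y_ink = 24.
This yields shadow prices y_press time = 4, y_ink = 6.
Reduced cost of banners: c₃ − yᵀa₃ = 31.5 − (4·4 + 6·3) = 31.5 − 34 = -2.5.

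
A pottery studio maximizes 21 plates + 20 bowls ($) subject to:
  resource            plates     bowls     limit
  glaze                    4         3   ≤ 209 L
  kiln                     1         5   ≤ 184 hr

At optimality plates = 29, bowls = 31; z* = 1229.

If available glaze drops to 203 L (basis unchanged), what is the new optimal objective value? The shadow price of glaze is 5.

1199

Δb = -6, so new z* = 1229 + (5)·(-6) = 1229 − 30 = 1199.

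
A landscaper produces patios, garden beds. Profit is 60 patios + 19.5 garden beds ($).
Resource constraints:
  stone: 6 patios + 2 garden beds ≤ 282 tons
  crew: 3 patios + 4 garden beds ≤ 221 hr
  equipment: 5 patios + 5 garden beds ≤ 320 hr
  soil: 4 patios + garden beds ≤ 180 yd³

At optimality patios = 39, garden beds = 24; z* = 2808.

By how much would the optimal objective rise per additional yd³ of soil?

Binding: stone and soil. Non-binding: crew (8 unused), equipment (5 unused).
By complementary slackness, y = 0 for the non-binding constraints.
From A_Bᵀ y = c: 6·y_stone + 4·y_soil = 60; 2·y_stone + 1·y_soil = 19.5.
This yields shadow prices y_stone = 9, y_soil = 1.5.
Shadow price of soil = 1.5.

1.5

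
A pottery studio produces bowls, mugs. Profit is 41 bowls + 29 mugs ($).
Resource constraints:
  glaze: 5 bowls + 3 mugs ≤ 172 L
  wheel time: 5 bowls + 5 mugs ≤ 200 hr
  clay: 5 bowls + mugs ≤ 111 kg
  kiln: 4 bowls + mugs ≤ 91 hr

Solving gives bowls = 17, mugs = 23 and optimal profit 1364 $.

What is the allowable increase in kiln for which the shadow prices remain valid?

2.25

Binding constraints: wheel time, kiln. The basis is B = [[5,5],[4,1]] with det -15.
Per unit increase in kiln, x* moves by d = (0.3333, -0.3333).
The basis stays optimal until clay becomes binding; allowable increase = 2.25 hr.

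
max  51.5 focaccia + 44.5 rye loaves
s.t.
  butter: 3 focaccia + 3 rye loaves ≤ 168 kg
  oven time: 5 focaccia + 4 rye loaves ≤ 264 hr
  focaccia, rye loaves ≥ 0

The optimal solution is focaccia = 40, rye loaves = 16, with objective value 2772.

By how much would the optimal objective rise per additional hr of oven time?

7

At the optimum: butter uses 168 of 168 (binding); oven time uses 264 of 264 (binding).
The binding rows give the dual system: 3·y_butter + 5·y_oven time = 51.5 and 3·y_butter + 4·y_oven time = 44.5.
→ y_butter = 5.5 and y_oven time = 7.
Shadow price of oven time = 7.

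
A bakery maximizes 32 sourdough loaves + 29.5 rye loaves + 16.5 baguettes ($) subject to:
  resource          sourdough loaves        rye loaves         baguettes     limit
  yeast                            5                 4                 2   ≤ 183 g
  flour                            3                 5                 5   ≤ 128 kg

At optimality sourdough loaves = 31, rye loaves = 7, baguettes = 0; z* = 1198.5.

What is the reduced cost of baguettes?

Both yeast and flour are binding at x*.
Dual feasibility on the basic columns requires 5·y_yeast + 3·y_flour = 32, 4·y_yeast + 5·y_flour = 29.5.
This yields shadow prices y_yeast = 5.5, y_flour = 1.5.
Reduced cost of baguettes: c₃ − yᵀa₃ = 16.5 − (5.5·2 + 1.5·5) = 16.5 − 18.5 = -2.

-2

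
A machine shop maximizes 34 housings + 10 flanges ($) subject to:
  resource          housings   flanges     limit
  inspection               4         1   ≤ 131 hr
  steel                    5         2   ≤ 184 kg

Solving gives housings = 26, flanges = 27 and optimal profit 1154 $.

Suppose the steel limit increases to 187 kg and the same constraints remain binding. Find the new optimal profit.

Both inspection and steel are binding at x*.
Dual feasibility on the basic columns requires 4·y_inspection + 5·y_steel = 34, 1·y_inspection + 2·y_steel = 10.
→ y_inspection = 6 and y_steel = 2.
Δz = y_steel·Δb = 2 × (3) = 6, so new z* = 1154 + 6 = 1160.

1160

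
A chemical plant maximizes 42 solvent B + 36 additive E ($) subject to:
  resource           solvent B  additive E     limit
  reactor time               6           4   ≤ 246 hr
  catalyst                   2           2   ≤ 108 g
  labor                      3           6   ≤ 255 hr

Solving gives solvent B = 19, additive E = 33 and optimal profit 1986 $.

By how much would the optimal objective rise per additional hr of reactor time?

Check each constraint at x*: reactor time 246/246 (tight); catalyst 104/108 (slack 4); labor 255/255 (tight).
By complementary slackness, y = 0 for the non-binding constraint.
From A_Bᵀ y = c: 6·y_reactor time + 3·y_labor = 42; 4·y_reactor time + 6·y_labor = 36.
→ y_reactor time = 6 and y_labor = 2.
Shadow price of reactor time = 6.

6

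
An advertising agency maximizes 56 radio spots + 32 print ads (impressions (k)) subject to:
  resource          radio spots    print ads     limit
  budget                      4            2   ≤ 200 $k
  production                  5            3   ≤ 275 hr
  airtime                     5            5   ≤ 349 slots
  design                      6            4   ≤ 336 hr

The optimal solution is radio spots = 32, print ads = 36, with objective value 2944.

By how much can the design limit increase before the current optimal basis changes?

3.6

Binding constraints: budget, design. The basis is B = [[4,2],[6,4]] with det 4.
Per unit increase in design, x* moves by d = (-0.5, 1).
The basis stays optimal until airtime becomes binding; allowable increase = 3.6 hr.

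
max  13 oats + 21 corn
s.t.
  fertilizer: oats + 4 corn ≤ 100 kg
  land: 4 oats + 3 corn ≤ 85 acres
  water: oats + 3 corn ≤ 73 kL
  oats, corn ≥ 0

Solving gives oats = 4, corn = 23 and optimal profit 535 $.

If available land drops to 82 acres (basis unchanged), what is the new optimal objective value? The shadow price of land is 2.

Δb = -3, so new z* = 535 + (2)·(-3) = 535 − 6 = 529.

529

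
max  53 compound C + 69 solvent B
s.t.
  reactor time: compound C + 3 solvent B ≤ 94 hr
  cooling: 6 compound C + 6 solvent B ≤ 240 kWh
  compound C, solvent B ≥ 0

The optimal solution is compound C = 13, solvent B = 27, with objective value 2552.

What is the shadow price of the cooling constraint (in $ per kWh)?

Check each constraint at x*: reactor time 94/94 (tight); cooling 240/240 (tight).
The binding rows give the dual system: 1·y_reactor time + 6·y_cooling = 53 and 3·y_reactor time + 6·y_cooling = 69.
Solving: y_reactor time = 8, y_cooling = 7.5.
Shadow price of cooling = 7.5.

7.5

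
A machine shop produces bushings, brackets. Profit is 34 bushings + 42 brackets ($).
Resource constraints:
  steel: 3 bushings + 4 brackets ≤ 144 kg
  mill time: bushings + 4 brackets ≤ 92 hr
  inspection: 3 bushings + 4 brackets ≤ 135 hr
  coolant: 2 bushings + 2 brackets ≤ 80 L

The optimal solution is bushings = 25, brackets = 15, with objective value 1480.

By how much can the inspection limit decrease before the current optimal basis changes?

Binding constraints: inspection, coolant. The basis is B = [[3,4],[2,2]] with det -2.
Per unit decrease in inspection, x* moves by d = (1, -1).
The basis stays optimal until brackets reaches 0; allowable decrease = 15 hr.

15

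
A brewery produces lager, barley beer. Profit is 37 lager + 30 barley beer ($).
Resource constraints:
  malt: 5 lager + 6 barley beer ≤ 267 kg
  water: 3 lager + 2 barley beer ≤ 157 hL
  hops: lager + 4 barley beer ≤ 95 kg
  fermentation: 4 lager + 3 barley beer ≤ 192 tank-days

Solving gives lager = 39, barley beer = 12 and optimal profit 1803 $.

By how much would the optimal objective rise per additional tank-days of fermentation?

8

At the optimum: malt uses 267 of 267 (binding); water uses 141 of 157 (slack = 16); hops uses 87 of 95 (slack = 8); fermentation uses 192 of 192 (binding).
Since water, hops are not tight, their duals are 0.
Dual feasibility on the basic columns requires 5·y_malt + 4·y_fermentation = 37, 6·y_malt + 3·y_fermentation = 30.
This yields shadow prices y_malt = 1, y_fermentation = 8.
Shadow price of fermentation = 8.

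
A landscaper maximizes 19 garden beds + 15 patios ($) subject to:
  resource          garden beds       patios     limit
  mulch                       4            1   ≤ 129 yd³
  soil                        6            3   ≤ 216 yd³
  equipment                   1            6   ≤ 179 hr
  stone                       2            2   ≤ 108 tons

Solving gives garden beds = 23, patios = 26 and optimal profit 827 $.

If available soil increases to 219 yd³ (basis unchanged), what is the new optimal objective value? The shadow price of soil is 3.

836

Δb = 3, so new z* = 827 + (3)·(3) = 827 + 9 = 836.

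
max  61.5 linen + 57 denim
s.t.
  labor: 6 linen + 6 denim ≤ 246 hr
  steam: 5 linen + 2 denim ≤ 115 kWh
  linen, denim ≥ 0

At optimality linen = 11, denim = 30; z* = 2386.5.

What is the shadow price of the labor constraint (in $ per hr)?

At the optimum: labor uses 246 of 246 (binding); steam uses 115 of 115 (binding).
Dual feasibility on the basic columns requires 6·y_labor + 5·y_steam = 61.5, 6·y_labor + 2·y_steam = 57.
→ y_labor = 9 and y_steam = 1.5.
Shadow price of labor = 9.

9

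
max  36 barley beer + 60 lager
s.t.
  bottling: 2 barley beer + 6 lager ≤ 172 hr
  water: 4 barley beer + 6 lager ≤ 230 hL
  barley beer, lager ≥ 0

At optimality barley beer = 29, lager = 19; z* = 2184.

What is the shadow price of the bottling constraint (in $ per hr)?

2

Both bottling and water are binding at x*.
Dual feasibility on the basic columns requires 2·y_bottling + 4·y_water = 36, 6·y_bottling + 6·y_water = 60.
Solving: y_bottling = 2, y_water = 8.
Shadow price of bottling = 2.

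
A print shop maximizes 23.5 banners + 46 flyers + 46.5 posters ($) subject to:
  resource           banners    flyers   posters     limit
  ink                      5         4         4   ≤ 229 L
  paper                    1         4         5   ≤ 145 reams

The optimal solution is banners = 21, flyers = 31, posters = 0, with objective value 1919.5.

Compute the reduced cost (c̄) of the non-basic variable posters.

-8

Both ink and paper are binding at x*.
Dual feasibility on the basic columns requires 5·y_ink + 1·y_paper = 23.5, 4·y_ink + 4·y_paper = 46.
Solving: y_ink = 3, y_paper = 8.5.
Reduced cost of posters: c₃ − yᵀa₃ = 46.5 − (3·4 + 8.5·5) = 46.5 − 54.5 = -8.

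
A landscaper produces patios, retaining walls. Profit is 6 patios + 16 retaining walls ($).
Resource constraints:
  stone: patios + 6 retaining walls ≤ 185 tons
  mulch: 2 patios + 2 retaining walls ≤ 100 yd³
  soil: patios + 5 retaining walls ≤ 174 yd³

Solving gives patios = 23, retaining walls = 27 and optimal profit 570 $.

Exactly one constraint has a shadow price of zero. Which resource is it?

stone: 185/185 (binding)
mulch: 100/100 (binding)
soil: 158/174 (slack 16)
By complementary slackness, a constraint with positive slack has shadow price 0 → soil.

soil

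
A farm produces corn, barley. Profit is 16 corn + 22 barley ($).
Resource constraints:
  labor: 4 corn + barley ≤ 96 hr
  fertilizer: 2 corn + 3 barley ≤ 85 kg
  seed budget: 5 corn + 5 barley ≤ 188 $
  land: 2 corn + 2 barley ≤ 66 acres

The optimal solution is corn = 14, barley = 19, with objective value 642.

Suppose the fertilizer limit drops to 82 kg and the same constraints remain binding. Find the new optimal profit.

At the optimum: labor uses 75 of 96 (slack = 21); fertilizer uses 85 of 85 (binding); seed budget uses 165 of 188 (slack = 23); land uses 66 of 66 (binding).
Slack constraints have shadow price 0 (complementary slackness).
Dual feasibility on the basic columns requires 2·y_fertilizer + 2·y_land = 16, 3·y_fertilizer + 2·y_land = 22.
Solving: y_fertilizer = 6, y_land = 2.
Δz = y_fertilizer·Δb = 6 × (-3) = -18, so new z* = 642 − 18 = 624.

624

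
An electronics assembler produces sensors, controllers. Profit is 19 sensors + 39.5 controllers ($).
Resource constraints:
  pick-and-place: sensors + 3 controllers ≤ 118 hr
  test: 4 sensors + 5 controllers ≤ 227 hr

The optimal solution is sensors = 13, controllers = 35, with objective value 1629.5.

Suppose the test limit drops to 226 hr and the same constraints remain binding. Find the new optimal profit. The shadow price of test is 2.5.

1627

Δb = -1, so new z* = 1629.5 + (2.5)·(-1) = 1629.5 − 2.5 = 1627.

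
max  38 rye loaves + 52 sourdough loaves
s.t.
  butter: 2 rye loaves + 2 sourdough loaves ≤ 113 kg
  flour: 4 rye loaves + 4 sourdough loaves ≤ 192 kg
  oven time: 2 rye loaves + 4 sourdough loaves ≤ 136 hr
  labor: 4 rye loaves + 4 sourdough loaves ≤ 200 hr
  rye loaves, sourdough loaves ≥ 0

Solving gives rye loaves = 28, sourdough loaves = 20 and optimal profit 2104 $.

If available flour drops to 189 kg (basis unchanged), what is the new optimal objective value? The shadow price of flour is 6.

2086

Δb = -3, so new z* = 2104 + (6)·(-3) = 2104 − 18 = 2086.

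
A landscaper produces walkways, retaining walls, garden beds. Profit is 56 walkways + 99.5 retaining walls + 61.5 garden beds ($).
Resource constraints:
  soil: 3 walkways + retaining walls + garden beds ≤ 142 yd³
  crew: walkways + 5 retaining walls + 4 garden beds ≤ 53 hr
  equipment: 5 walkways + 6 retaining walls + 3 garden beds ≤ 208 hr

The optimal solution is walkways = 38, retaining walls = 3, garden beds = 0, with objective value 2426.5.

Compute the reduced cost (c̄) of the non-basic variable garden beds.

-1

Check each constraint at x*: soil 117/142 (slack 25); crew 53/53 (tight); equipment 208/208 (tight).
Since soil is not tight, its dual is 0.
From A_Bᵀ y = c: 1·y_crew + 5·y_equipment = 56; 5·y_crew + 6·y_equipment = 99.5.
This yields shadow prices y_crew = 8.5, y_equipment = 9.5.
Reduced cost of garden beds: c₃ − yᵀa₃ = 61.5 − (8.5·4 + 9.5·3) = 61.5 − 62.5 = -1.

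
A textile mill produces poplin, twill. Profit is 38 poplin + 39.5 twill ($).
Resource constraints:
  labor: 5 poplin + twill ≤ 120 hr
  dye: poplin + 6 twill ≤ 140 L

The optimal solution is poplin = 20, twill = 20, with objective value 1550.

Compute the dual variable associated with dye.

At the optimum: labor uses 120 of 120 (binding); dye uses 140 of 140 (binding).
Dual feasibility on the basic columns requires 5·y_labor + 1·y_dye = 38, 1·y_labor + 6·y_dye = 39.5.
→ y_labor = 6.5 and y_dye = 5.5.
Shadow price of dye = 5.5.

5.5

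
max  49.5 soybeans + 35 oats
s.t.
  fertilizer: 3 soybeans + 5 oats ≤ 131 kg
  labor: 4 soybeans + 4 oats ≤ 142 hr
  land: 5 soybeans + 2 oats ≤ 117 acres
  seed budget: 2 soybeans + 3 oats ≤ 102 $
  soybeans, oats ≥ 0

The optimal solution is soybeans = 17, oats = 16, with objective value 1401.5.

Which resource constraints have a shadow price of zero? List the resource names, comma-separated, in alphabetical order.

fertilizer: 131/131 (binding)
labor: 132/142 (slack 10)
land: 117/117 (binding)
seed budget: 82/102 (slack 20)
By complementary slackness, a constraint with positive slack has shadow price 0 → labor, seed budget.

labor, seed budget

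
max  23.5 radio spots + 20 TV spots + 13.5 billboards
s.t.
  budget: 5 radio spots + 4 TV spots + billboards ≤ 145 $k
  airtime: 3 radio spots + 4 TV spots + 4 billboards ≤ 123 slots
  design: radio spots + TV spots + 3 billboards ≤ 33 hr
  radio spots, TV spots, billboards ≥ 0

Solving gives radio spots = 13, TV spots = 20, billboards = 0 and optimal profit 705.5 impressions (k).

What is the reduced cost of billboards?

-8

Binding: budget and design. Non-binding: airtime (4 unused).
Since airtime is not tight, its dual is 0.
The binding rows give the dual system: 5·y_budget + 1·y_design = 23.5 and 4·y_budget + 1·y_design = 20.
Solving: y_budget = 3.5, y_design = 6.
Reduced cost of billboards: c₃ − yᵀa₃ = 13.5 − (3.5·1 + 6·3) = 13.5 − 21.5 = -8.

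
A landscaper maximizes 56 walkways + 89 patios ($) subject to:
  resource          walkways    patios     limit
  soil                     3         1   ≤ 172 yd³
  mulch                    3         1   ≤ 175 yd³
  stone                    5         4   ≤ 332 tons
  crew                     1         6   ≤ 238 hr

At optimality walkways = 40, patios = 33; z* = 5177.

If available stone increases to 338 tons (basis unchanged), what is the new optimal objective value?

Check each constraint at x*: soil 153/172 (slack 19); mulch 153/175 (slack 22); stone 332/332 (tight); crew 238/238 (tight).
Slack constraints have shadow price 0 (complementary slackness).
From A_Bᵀ y = c: 5·y_stone + 1·y_crew = 56; 4·y_stone + 6·y_crew = 89.
→ y_stone = 9.5 and y_crew = 8.5.
Δz = y_stone·Δb = 9.5 × (6) = 57, so new z* = 5177 + 57 = 5234.

5234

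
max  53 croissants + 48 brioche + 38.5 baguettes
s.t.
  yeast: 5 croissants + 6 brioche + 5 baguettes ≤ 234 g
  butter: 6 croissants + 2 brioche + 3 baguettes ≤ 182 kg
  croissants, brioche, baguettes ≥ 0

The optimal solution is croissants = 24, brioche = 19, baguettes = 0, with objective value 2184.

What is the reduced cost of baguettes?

-5.5

Check each constraint at x*: yeast 234/234 (tight); butter 182/182 (tight).
Dual feasibility on the basic columns requires 5·y_yeast + 6·y_butter = 53, 6·y_yeast + 2·y_butter = 48.
This yields shadow prices y_yeast = 7, y_butter = 3.
Reduced cost of baguettes: c₃ − yᵀa₃ = 38.5 − (7·5 + 3·3) = 38.5 − 44 = -5.5.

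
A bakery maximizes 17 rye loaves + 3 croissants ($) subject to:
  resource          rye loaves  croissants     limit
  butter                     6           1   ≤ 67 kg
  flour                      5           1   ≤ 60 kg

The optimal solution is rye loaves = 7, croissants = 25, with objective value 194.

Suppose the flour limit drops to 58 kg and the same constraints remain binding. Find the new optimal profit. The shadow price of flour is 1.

192

Δb = -2, so new z* = 194 + (1)·(-2) = 194 − 2 = 192.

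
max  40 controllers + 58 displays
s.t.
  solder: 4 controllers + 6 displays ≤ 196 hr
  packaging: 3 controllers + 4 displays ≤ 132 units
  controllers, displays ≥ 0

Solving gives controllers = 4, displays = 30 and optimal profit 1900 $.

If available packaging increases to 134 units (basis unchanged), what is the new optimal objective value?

1908

Both solder and packaging are binding at x*.
From A_Bᵀ y = c: 4·y_solder + 3·y_packaging = 40; 6·y_solder + 4·y_packaging = 58.
→ y_solder = 7 and y_packaging = 4.
Δz = y_packaging·Δb = 4 × (2) = 8, so new z* = 1900 + 8 = 1908.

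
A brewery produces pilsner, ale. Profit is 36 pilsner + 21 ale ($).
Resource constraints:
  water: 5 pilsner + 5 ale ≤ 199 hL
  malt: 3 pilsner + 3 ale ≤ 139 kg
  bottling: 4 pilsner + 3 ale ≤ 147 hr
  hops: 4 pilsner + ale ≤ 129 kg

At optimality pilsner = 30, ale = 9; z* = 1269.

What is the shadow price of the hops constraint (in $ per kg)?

At the optimum: water uses 195 of 199 (slack = 4); malt uses 117 of 139 (slack = 22); bottling uses 147 of 147 (binding); hops uses 129 of 129 (binding).
By complementary slackness, y = 0 for the non-binding constraints.
From A_Bᵀ y = c: 4·y_bottling + 4·y_hops = 36; 3·y_bottling + 1·y_hops = 21.
Solving: y_bottling = 6, y_hops = 3.
Shadow price of hops = 3.

3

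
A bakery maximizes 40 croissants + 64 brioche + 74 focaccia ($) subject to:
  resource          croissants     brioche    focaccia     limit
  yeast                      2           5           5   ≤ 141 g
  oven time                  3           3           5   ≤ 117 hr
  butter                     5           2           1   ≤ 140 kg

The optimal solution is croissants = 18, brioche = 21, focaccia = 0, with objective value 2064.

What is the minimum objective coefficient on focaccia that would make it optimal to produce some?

Check each constraint at x*: yeast 141/141 (tight); oven time 117/117 (tight); butter 132/140 (slack 8).
Slack constraints have shadow price 0 (complementary slackness).
The binding rows give the dual system: 2·y_yeast + 3·y_oven time = 40 and 5·y_yeast + 3·y_oven time = 64.
→ y_yeast = 8 and y_oven time = 8.
focaccia enters the basis when its profit ≥ yᵀa₃ = 8·5 + 8·5 = 80.

80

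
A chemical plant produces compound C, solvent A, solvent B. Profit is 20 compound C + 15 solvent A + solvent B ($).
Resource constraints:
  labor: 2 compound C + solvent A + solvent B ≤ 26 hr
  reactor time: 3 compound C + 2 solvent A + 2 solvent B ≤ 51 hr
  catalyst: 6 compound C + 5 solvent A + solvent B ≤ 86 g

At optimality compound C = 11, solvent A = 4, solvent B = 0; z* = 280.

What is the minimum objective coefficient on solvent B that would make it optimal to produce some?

5

Binding: labor and catalyst. Non-binding: reactor time (10 unused).
Since reactor time is not tight, its dual is 0.
Dual feasibility on the basic columns requires 2·y_labor + 6·y_catalyst = 20, 1·y_labor + 5·y_catalyst = 15.
Solving: y_labor = 2.5, y_catalyst = 2.5.
solvent B enters the basis when its profit ≥ yᵀa₃ = 2.5·1 + 2.5·1 = 5.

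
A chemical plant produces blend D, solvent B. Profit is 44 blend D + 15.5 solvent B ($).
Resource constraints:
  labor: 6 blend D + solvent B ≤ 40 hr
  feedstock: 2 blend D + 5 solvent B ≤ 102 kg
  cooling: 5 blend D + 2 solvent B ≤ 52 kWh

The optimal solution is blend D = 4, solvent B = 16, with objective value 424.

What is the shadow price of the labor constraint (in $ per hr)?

Check each constraint at x*: labor 40/40 (tight); feedstock 88/102 (slack 14); cooling 52/52 (tight).
By complementary slackness, y = 0 for the non-binding constraint.
Dual feasibility on the basic columns requires 6·y_labor + 5·y_cooling = 44, 1·y_labor + 2·y_cooling = 15.5.
Solving: y_labor = 1.5, y_cooling = 7.
Shadow price of labor = 1.5.

1.5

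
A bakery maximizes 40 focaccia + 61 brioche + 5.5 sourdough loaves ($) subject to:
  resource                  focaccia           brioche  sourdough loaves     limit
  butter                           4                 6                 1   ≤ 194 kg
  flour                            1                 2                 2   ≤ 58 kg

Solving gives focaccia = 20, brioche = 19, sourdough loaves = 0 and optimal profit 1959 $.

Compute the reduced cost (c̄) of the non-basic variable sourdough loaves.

Check each constraint at x*: butter 194/194 (tight); flour 58/58 (tight).
The binding rows give the dual system: 4·y_butter + 1·y_flour = 40 and 6·y_butter + 2·y_flour = 61.
Solving: y_butter = 9.5, y_flour = 2.
Reduced cost of sourdough loaves: c₃ − yᵀa₃ = 5.5 − (9.5·1 + 2·2) = 5.5 − 13.5 = -8.

-8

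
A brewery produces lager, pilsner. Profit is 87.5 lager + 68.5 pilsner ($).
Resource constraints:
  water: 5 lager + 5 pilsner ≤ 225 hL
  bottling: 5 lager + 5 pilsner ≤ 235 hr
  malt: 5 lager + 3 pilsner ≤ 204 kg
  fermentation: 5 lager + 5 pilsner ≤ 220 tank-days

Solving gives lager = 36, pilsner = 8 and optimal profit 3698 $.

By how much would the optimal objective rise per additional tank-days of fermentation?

At the optimum: water uses 220 of 225 (slack = 5); bottling uses 220 of 235 (slack = 15); malt uses 204 of 204 (binding); fermentation uses 220 of 220 (binding).
Slack constraints have shadow price 0 (complementary slackness).
The binding rows give the dual system: 5·y_malt + 5·y_fermentation = 87.5 and 3·y_malt + 5·y_fermentation = 68.5.
This yields shadow prices y_malt = 9.5, y_fermentation = 8.
Shadow price of fermentation = 8.

8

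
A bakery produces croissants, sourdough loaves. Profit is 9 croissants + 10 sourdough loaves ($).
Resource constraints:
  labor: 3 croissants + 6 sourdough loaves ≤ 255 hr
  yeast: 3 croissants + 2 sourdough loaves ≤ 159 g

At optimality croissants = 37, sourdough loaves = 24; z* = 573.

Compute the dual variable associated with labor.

Check each constraint at x*: labor 255/255 (tight); yeast 159/159 (tight).
Dual feasibility on the basic columns requires 3·y_labor + 3·y_yeast = 9, 6·y_labor + 2·y_yeast = 10.
→ y_labor = 1 and y_yeast = 2.
Shadow price of labor = 1.

1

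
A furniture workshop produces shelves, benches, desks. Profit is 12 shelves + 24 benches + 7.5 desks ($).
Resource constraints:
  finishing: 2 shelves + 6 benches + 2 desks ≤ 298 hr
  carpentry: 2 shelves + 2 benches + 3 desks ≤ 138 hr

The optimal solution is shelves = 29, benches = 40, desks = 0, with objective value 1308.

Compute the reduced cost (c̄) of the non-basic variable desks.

Check each constraint at x*: finishing 298/298 (tight); carpentry 138/138 (tight).
Dual feasibility on the basic columns requires 2·y_finishing + 2·y_carpentry = 12, 6·y_finishing + 2·y_carpentry = 24.
Solving: y_finishing = 3, y_carpentry = 3.
Reduced cost of desks: c₃ − yᵀa₃ = 7.5 − (3·2 + 3·3) = 7.5 − 15 = -7.5.

-7.5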